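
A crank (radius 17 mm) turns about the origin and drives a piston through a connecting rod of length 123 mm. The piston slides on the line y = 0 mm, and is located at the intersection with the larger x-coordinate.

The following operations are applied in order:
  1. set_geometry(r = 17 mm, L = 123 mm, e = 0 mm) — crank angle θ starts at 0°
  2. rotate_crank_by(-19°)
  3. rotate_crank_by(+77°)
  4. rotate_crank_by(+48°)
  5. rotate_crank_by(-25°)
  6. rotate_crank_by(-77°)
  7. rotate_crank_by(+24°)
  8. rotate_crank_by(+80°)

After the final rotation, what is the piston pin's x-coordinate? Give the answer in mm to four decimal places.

set_geometry: r = 17 mm, L = 123 mm, e = 0 mm; θ ← 0°
rotate_crank_by(-19°): θ ← 0° -19° = -19°
rotate_crank_by(+77°): θ ← -19° +77° = 58°
rotate_crank_by(+48°): θ ← 58° +48° = 106°
rotate_crank_by(-25°): θ ← 106° -25° = 81°
rotate_crank_by(-77°): θ ← 81° -77° = 4°
rotate_crank_by(+24°): θ ← 4° +24° = 28°
rotate_crank_by(+80°): θ ← 28° +80° = 108°
crank pin P = (r cos θ, r sin θ) = (-5.253289, 16.167961)
h = r sin θ − e = 16.167961 − 0 = 16.167961
x = r cos θ + √(L² − h²) = -5.253289 + √(15129.0 − 261.4030) = -5.253289 + 121.932756 = 116.679467

116.6795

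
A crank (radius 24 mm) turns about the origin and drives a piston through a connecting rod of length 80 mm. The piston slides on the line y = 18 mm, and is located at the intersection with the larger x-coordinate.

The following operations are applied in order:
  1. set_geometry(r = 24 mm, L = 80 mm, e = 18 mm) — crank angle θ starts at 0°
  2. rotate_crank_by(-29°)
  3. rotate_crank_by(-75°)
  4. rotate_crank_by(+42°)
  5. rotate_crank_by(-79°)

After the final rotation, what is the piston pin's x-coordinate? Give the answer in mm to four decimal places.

54.1781

set_geometry: r = 24 mm, L = 80 mm, e = 18 mm; θ ← 0°
rotate_crank_by(-29°): θ ← 0° -29° = -29°
rotate_crank_by(-75°): θ ← -29° -75° = -104°
rotate_crank_by(+42°): θ ← -104° +42° = -62°
rotate_crank_by(-79°): θ ← -62° -79° = -141°
crank pin P = (r cos θ, r sin θ) = (-18.651503, -15.103689)
h = r sin θ − e = -15.103689 − 18 = -33.103689
x = r cos θ + √(L² − h²) = -18.651503 + √(6400.0 − 1095.8543) = -18.651503 + 72.829566 = 54.178063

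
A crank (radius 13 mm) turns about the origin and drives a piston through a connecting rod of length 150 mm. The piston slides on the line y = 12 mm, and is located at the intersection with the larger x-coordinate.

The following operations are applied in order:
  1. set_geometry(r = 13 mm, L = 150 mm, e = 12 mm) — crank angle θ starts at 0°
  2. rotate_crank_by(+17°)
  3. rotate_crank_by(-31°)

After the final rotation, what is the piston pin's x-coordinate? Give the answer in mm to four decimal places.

161.8473

set_geometry: r = 13 mm, L = 150 mm, e = 12 mm; θ ← 0°
rotate_crank_by(+17°): θ ← 0° +17° = 17°
rotate_crank_by(-31°): θ ← 17° -31° = -14°
crank pin P = (r cos θ, r sin θ) = (12.613844, -3.144985)
h = r sin θ − e = -3.144985 − 12 = -15.144985
x = r cos θ + √(L² − h²) = 12.613844 + √(22500.0 − 229.3706) = 12.613844 + 149.233473 = 161.847317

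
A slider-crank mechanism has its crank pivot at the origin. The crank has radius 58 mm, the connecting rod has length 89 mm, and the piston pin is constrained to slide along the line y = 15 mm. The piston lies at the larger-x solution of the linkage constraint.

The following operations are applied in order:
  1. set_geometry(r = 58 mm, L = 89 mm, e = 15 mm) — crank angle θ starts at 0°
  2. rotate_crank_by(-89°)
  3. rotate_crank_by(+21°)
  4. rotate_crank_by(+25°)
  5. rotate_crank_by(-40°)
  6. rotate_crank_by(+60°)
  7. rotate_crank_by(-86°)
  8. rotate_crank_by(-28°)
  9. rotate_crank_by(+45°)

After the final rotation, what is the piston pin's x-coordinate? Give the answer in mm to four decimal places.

48.9381

set_geometry: r = 58 mm, L = 89 mm, e = 15 mm; θ ← 0°
rotate_crank_by(-89°): θ ← 0° -89° = -89°
rotate_crank_by(+21°): θ ← -89° +21° = -68°
rotate_crank_by(+25°): θ ← -68° +25° = -43°
rotate_crank_by(-40°): θ ← -43° -40° = -83°
rotate_crank_by(+60°): θ ← -83° +60° = -23°
rotate_crank_by(-86°): θ ← -23° -86° = -109°
rotate_crank_by(-28°): θ ← -109° -28° = -137°
rotate_crank_by(+45°): θ ← -137° +45° = -92°
crank pin P = (r cos θ, r sin θ) = (-2.024171, -57.964668)
h = r sin θ − e = -57.964668 − 15 = -72.964668
x = r cos θ + √(L² − h²) = -2.024171 + √(7921.0 − 5323.8428) = -2.024171 + 50.962312 = 48.938141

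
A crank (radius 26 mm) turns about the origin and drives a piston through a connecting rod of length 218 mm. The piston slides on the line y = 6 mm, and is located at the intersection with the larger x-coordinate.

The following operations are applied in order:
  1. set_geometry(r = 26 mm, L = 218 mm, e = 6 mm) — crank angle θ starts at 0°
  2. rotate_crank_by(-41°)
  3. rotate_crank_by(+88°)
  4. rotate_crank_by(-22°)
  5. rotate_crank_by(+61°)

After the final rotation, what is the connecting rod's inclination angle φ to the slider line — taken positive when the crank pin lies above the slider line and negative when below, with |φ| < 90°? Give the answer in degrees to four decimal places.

5.2472

set_geometry: r = 26 mm, L = 218 mm, e = 6 mm; θ ← 0°
rotate_crank_by(-41°): θ ← 0° -41° = -41°
rotate_crank_by(+88°): θ ← -41° +88° = 47°
rotate_crank_by(-22°): θ ← 47° -22° = 25°
rotate_crank_by(+61°): θ ← 25° +61° = 86°
crank pin P = (r cos θ, r sin θ) = (1.813668, 25.936665)
h = r sin θ − e = 25.936665 − 6 = 19.936665
sin φ = h / L = 19.936665 / 218 = 0.09145259
φ = arcsin(0.09145259) = 5.247179°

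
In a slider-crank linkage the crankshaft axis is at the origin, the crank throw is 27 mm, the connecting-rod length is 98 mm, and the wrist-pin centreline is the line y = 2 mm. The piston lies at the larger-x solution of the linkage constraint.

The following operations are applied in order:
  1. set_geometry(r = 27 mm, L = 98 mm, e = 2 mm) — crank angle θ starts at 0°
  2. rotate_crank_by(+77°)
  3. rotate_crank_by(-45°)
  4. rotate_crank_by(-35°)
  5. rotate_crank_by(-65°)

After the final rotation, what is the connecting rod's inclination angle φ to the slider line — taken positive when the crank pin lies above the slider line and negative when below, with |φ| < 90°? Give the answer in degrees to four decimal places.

set_geometry: r = 27 mm, L = 98 mm, e = 2 mm; θ ← 0°
rotate_crank_by(+77°): θ ← 0° +77° = 77°
rotate_crank_by(-45°): θ ← 77° -45° = 32°
rotate_crank_by(-35°): θ ← 32° -35° = -3°
rotate_crank_by(-65°): θ ← -3° -65° = -68°
crank pin P = (r cos θ, r sin θ) = (10.114378, -25.033964)
h = r sin θ − e = -25.033964 − 2 = -27.033964
sin φ = h / L = -27.033964 / 98 = -0.27585678
φ = arcsin(-0.27585678) = -16.013079°

-16.0131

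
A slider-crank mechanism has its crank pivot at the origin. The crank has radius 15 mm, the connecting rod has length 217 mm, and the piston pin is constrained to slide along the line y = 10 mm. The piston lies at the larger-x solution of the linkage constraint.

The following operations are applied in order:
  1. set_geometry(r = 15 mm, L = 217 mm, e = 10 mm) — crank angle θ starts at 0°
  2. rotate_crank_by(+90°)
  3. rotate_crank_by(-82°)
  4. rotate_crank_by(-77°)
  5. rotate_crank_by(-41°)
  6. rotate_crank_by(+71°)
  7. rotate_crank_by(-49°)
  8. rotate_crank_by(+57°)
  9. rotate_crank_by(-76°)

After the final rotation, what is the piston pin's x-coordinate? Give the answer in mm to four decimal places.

set_geometry: r = 15 mm, L = 217 mm, e = 10 mm; θ ← 0°
rotate_crank_by(+90°): θ ← 0° +90° = 90°
rotate_crank_by(-82°): θ ← 90° -82° = 8°
rotate_crank_by(-77°): θ ← 8° -77° = -69°
rotate_crank_by(-41°): θ ← -69° -41° = -110°
rotate_crank_by(+71°): θ ← -110° +71° = -39°
rotate_crank_by(-49°): θ ← -39° -49° = -88°
rotate_crank_by(+57°): θ ← -88° +57° = -31°
rotate_crank_by(-76°): θ ← -31° -76° = -107°
crank pin P = (r cos θ, r sin θ) = (-4.385576, -14.344571)
h = r sin θ − e = -14.344571 − 10 = -24.344571
x = r cos θ + √(L² − h²) = -4.385576 + √(47089.0 − 592.6582) = -4.385576 + 215.630104 = 211.244529

211.2445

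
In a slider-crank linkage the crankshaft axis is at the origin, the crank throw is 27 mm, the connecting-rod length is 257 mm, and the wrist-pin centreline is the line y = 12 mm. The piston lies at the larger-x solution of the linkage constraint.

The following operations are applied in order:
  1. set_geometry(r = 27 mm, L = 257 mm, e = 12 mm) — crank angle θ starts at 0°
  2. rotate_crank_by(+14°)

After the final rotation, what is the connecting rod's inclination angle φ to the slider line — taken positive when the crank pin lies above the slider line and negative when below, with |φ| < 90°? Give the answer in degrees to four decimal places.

set_geometry: r = 27 mm, L = 257 mm, e = 12 mm; θ ← 0°
rotate_crank_by(+14°): θ ← 0° +14° = 14°
crank pin P = (r cos θ, r sin θ) = (26.197985, 6.531891)
h = r sin θ − e = 6.531891 − 12 = -5.468109
sin φ = h / L = -5.468109 / 257 = -0.02127669
φ = arcsin(-0.02127669) = -1.219156°

-1.2192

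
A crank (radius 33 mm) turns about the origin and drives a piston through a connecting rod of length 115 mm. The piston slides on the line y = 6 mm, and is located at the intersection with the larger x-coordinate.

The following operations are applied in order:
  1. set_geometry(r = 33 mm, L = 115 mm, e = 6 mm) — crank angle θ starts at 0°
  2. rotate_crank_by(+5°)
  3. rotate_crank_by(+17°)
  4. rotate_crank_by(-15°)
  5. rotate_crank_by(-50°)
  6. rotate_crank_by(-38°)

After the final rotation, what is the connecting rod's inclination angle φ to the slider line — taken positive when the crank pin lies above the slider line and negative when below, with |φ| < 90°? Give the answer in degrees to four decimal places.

set_geometry: r = 33 mm, L = 115 mm, e = 6 mm; θ ← 0°
rotate_crank_by(+5°): θ ← 0° +5° = 5°
rotate_crank_by(+17°): θ ← 5° +17° = 22°
rotate_crank_by(-15°): θ ← 22° -15° = 7°
rotate_crank_by(-50°): θ ← 7° -50° = -43°
rotate_crank_by(-38°): θ ← -43° -38° = -81°
crank pin P = (r cos θ, r sin θ) = (5.162337, -32.593715)
h = r sin θ − e = -32.593715 − 6 = -38.593715
sin φ = h / L = -38.593715 / 115 = -0.33559752
φ = arcsin(-0.33559752) = -19.608877°

-19.6089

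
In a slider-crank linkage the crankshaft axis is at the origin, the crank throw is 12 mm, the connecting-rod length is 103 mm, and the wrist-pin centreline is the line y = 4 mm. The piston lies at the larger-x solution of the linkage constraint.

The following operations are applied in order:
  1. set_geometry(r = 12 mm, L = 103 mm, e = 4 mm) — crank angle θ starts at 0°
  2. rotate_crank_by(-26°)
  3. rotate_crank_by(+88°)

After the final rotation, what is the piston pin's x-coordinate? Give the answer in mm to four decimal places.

108.4223

set_geometry: r = 12 mm, L = 103 mm, e = 4 mm; θ ← 0°
rotate_crank_by(-26°): θ ← 0° -26° = -26°
rotate_crank_by(+88°): θ ← -26° +88° = 62°
crank pin P = (r cos θ, r sin θ) = (5.633659, 10.595371)
h = r sin θ − e = 10.595371 − 4 = 6.595371
x = r cos θ + √(L² − h²) = 5.633659 + √(10609.0 − 43.4989) = 5.633659 + 102.788623 = 108.422282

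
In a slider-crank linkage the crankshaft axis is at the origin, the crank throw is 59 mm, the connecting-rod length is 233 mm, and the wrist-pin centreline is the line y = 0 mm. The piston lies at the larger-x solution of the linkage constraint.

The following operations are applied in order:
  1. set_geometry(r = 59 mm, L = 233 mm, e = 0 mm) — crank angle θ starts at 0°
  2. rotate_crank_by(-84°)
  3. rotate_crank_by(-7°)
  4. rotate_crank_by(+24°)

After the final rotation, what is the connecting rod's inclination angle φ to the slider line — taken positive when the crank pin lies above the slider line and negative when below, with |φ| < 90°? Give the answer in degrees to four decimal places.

-13.4790

set_geometry: r = 59 mm, L = 233 mm, e = 0 mm; θ ← 0°
rotate_crank_by(-84°): θ ← 0° -84° = -84°
rotate_crank_by(-7°): θ ← -84° -7° = -91°
rotate_crank_by(+24°): θ ← -91° +24° = -67°
crank pin P = (r cos θ, r sin θ) = (23.053137, -54.309786)
h = r sin θ − e = -54.309786 − 0 = -54.309786
sin φ = h / L = -54.309786 / 233 = -0.23308921
φ = arcsin(-0.23308921) = -13.479015°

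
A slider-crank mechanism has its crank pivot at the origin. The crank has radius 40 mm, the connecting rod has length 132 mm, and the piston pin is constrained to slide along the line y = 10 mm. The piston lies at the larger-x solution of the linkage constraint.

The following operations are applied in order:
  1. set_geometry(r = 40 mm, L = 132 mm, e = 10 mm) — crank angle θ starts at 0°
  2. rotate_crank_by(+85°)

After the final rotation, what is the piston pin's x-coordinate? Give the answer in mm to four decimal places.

132.0674

set_geometry: r = 40 mm, L = 132 mm, e = 10 mm; θ ← 0°
rotate_crank_by(+85°): θ ← 0° +85° = 85°
crank pin P = (r cos θ, r sin θ) = (3.486230, 39.847788)
h = r sin θ − e = 39.847788 − 10 = 29.847788
x = r cos θ + √(L² − h²) = 3.486230 + √(17424.0 − 890.8904) = 3.486230 + 128.581140 = 132.067370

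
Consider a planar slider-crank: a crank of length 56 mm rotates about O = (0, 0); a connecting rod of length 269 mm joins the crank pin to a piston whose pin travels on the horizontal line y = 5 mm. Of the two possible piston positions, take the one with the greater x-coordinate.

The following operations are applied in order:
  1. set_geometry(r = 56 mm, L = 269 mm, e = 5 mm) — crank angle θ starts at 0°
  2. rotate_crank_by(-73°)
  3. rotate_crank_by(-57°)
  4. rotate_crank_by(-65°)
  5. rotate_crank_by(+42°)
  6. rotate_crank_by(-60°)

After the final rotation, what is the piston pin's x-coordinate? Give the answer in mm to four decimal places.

set_geometry: r = 56 mm, L = 269 mm, e = 5 mm; θ ← 0°
rotate_crank_by(-73°): θ ← 0° -73° = -73°
rotate_crank_by(-57°): θ ← -73° -57° = -130°
rotate_crank_by(-65°): θ ← -130° -65° = -195°
rotate_crank_by(+42°): θ ← -195° +42° = -153°
rotate_crank_by(-60°): θ ← -153° -60° = -213°
crank pin P = (r cos θ, r sin θ) = (-46.965552, 30.499786)
h = r sin θ − e = 30.499786 − 5 = 25.499786
x = r cos θ + √(L² − h²) = -46.965552 + √(72361.0 − 650.2391) = -46.965552 + 267.788650 = 220.823098

220.8231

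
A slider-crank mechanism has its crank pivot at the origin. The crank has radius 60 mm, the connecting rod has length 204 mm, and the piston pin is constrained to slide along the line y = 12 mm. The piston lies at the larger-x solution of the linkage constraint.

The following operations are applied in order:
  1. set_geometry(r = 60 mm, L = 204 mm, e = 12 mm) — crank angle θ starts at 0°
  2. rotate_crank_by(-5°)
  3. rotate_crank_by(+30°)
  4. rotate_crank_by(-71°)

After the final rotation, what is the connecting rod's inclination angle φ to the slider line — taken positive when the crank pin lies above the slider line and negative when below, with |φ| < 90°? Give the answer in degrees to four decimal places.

set_geometry: r = 60 mm, L = 204 mm, e = 12 mm; θ ← 0°
rotate_crank_by(-5°): θ ← 0° -5° = -5°
rotate_crank_by(+30°): θ ← -5° +30° = 25°
rotate_crank_by(-71°): θ ← 25° -71° = -46°
crank pin P = (r cos θ, r sin θ) = (41.679502, -43.160388)
h = r sin θ − e = -43.160388 − 12 = -55.160388
sin φ = h / L = -55.160388 / 204 = -0.27039406
φ = arcsin(-0.27039406) = -15.687717°

-15.6877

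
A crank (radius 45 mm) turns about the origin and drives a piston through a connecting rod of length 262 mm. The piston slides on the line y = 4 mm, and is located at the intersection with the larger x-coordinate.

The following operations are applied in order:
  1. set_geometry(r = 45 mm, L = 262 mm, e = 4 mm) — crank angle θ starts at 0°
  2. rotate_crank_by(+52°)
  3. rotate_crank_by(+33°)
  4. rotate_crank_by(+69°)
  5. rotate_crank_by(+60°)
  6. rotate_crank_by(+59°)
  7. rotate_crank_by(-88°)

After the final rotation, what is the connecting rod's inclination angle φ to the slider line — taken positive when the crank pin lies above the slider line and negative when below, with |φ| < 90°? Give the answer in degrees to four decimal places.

set_geometry: r = 45 mm, L = 262 mm, e = 4 mm; θ ← 0°
rotate_crank_by(+52°): θ ← 0° +52° = 52°
rotate_crank_by(+33°): θ ← 52° +33° = 85°
rotate_crank_by(+69°): θ ← 85° +69° = 154°
rotate_crank_by(+60°): θ ← 154° +60° = 214°
rotate_crank_by(+59°): θ ← 214° +59° = 273°
rotate_crank_by(-88°): θ ← 273° -88° = 185°
crank pin P = (r cos θ, r sin θ) = (-44.828761, -3.922008)
h = r sin θ − e = -3.922008 − 4 = -7.922008
sin φ = h / L = -7.922008 / 262 = -0.03023667
φ = arcsin(-0.03023667) = -1.732698°

-1.7327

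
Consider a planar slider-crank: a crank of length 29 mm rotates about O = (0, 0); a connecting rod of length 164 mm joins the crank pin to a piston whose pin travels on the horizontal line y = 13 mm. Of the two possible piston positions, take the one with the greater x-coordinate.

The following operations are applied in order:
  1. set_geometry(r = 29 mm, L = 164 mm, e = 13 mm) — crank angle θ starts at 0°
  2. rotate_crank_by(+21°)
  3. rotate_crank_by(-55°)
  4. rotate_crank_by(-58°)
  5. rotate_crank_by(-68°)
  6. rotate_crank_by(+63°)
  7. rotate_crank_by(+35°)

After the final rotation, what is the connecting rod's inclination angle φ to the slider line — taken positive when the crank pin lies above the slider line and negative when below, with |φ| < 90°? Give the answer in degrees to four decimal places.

-13.6152

set_geometry: r = 29 mm, L = 164 mm, e = 13 mm; θ ← 0°
rotate_crank_by(+21°): θ ← 0° +21° = 21°
rotate_crank_by(-55°): θ ← 21° -55° = -34°
rotate_crank_by(-58°): θ ← -34° -58° = -92°
rotate_crank_by(-68°): θ ← -92° -68° = -160°
rotate_crank_by(+63°): θ ← -160° +63° = -97°
rotate_crank_by(+35°): θ ← -97° +35° = -62°
crank pin P = (r cos θ, r sin θ) = (13.614675, -25.605480)
h = r sin θ − e = -25.605480 − 13 = -38.605480
sin φ = h / L = -38.605480 / 164 = -0.23539927
φ = arcsin(-0.23539927) = -13.615160°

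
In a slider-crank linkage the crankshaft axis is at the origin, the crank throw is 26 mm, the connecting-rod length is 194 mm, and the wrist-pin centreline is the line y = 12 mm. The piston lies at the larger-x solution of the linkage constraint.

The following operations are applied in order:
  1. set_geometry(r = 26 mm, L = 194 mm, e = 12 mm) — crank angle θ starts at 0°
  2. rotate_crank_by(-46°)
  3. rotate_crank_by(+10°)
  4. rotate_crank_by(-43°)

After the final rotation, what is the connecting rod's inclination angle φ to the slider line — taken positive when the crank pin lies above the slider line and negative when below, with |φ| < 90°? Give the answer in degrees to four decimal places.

set_geometry: r = 26 mm, L = 194 mm, e = 12 mm; θ ← 0°
rotate_crank_by(-46°): θ ← 0° -46° = -46°
rotate_crank_by(+10°): θ ← -46° +10° = -36°
rotate_crank_by(-43°): θ ← -36° -43° = -79°
crank pin P = (r cos θ, r sin θ) = (4.961034, -25.522307)
h = r sin θ − e = -25.522307 − 12 = -37.522307
sin φ = h / L = -37.522307 / 194 = -0.19341395
φ = arcsin(-0.19341395) = -11.152086°

-11.1521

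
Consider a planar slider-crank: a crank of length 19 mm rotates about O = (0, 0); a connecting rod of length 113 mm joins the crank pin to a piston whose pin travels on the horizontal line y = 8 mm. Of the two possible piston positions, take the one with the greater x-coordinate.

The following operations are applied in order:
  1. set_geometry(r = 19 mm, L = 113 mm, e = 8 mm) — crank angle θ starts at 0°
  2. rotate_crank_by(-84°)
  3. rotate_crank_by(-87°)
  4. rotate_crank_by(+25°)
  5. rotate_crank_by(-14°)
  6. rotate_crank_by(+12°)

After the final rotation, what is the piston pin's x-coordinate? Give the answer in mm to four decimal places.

set_geometry: r = 19 mm, L = 113 mm, e = 8 mm; θ ← 0°
rotate_crank_by(-84°): θ ← 0° -84° = -84°
rotate_crank_by(-87°): θ ← -84° -87° = -171°
rotate_crank_by(+25°): θ ← -171° +25° = -146°
rotate_crank_by(-14°): θ ← -146° -14° = -160°
rotate_crank_by(+12°): θ ← -160° +12° = -148°
crank pin P = (r cos θ, r sin θ) = (-16.112914, -10.068466)
h = r sin θ − e = -10.068466 − 8 = -18.068466
x = r cos θ + √(L² − h²) = -16.112914 + √(12769.0 − 326.4695) = -16.112914 + 111.546092 = 95.433178

95.4332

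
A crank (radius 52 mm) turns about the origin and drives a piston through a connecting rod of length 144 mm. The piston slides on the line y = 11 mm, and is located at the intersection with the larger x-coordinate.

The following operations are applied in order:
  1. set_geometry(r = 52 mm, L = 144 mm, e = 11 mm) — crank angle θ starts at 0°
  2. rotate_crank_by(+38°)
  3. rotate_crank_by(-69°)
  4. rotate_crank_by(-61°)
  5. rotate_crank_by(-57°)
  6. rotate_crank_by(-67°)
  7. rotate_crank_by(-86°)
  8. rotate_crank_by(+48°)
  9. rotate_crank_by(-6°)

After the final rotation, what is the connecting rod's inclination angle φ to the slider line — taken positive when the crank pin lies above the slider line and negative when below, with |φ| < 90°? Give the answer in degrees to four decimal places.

set_geometry: r = 52 mm, L = 144 mm, e = 11 mm; θ ← 0°
rotate_crank_by(+38°): θ ← 0° +38° = 38°
rotate_crank_by(-69°): θ ← 38° -69° = -31°
rotate_crank_by(-61°): θ ← -31° -61° = -92°
rotate_crank_by(-57°): θ ← -92° -57° = -149°
rotate_crank_by(-67°): θ ← -149° -67° = -216°
rotate_crank_by(-86°): θ ← -216° -86° = -302°
rotate_crank_by(+48°): θ ← -302° +48° = -254°
rotate_crank_by(-6°): θ ← -254° -6° = -260°
crank pin P = (r cos θ, r sin θ) = (-9.029705, 51.210003)
h = r sin θ − e = 51.210003 − 11 = 40.210003
sin φ = h / L = 40.210003 / 144 = 0.27923613
φ = arcsin(0.27923613) = 16.214620°

16.2146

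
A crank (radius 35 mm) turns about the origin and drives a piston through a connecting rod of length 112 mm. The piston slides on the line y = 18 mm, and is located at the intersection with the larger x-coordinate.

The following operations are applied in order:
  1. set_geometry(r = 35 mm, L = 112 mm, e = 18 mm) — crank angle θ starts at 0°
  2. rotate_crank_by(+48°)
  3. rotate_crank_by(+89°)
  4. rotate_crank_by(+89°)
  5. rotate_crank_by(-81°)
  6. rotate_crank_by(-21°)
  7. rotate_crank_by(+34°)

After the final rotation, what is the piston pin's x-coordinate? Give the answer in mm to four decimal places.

set_geometry: r = 35 mm, L = 112 mm, e = 18 mm; θ ← 0°
rotate_crank_by(+48°): θ ← 0° +48° = 48°
rotate_crank_by(+89°): θ ← 48° +89° = 137°
rotate_crank_by(+89°): θ ← 137° +89° = 226°
rotate_crank_by(-81°): θ ← 226° -81° = 145°
rotate_crank_by(-21°): θ ← 145° -21° = 124°
rotate_crank_by(+34°): θ ← 124° +34° = 158°
crank pin P = (r cos θ, r sin θ) = (-32.451435, 13.111231)
h = r sin θ − e = 13.111231 − 18 = -4.888769
x = r cos θ + √(L² − h²) = -32.451435 + √(12544.0 − 23.9001) = -32.451435 + 111.893252 = 79.441818

79.4418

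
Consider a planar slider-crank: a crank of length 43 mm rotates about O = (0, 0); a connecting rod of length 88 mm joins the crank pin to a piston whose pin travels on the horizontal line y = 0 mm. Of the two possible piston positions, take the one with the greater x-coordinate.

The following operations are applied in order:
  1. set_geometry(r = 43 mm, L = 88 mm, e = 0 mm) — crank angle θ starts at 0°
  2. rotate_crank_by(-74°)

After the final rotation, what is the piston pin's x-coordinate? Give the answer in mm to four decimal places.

set_geometry: r = 43 mm, L = 88 mm, e = 0 mm; θ ← 0°
rotate_crank_by(-74°): θ ← 0° -74° = -74°
crank pin P = (r cos θ, r sin θ) = (11.852406, -41.334253)
h = r sin θ − e = -41.334253 − 0 = -41.334253
x = r cos θ + √(L² − h²) = 11.852406 + √(7744.0 − 1708.5205) = 11.852406 + 77.688349 = 89.540755

89.5408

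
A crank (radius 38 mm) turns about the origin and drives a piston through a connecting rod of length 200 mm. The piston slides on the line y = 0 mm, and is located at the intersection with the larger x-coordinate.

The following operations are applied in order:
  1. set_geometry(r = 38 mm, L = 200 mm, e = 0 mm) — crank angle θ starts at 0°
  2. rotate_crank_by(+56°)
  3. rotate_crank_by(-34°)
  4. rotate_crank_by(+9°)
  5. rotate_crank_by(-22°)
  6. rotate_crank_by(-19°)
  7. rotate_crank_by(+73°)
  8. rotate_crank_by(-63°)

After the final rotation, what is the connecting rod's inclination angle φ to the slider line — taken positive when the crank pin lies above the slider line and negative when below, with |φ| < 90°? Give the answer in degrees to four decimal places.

set_geometry: r = 38 mm, L = 200 mm, e = 0 mm; θ ← 0°
rotate_crank_by(+56°): θ ← 0° +56° = 56°
rotate_crank_by(-34°): θ ← 56° -34° = 22°
rotate_crank_by(+9°): θ ← 22° +9° = 31°
rotate_crank_by(-22°): θ ← 31° -22° = 9°
rotate_crank_by(-19°): θ ← 9° -19° = -10°
rotate_crank_by(+73°): θ ← -10° +73° = 63°
rotate_crank_by(-63°): θ ← 63° -63° = 0°
crank pin P = (r cos θ, r sin θ) = (38.000000, 0.000000)
h = r sin θ − e = 0.000000 − 0 = 0.000000
sin φ = h / L = 0.000000 / 200 = 0.00000000
φ = arcsin(0.00000000) = 0.000000°

0.0000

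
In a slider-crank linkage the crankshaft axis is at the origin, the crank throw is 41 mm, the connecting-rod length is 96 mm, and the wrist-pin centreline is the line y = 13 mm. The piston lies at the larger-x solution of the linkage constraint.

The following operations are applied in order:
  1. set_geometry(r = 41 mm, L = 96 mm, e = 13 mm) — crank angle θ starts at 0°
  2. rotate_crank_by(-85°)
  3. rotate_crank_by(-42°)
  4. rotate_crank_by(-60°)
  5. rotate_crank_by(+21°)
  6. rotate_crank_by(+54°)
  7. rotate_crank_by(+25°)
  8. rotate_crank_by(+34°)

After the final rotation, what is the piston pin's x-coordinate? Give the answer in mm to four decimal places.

set_geometry: r = 41 mm, L = 96 mm, e = 13 mm; θ ← 0°
rotate_crank_by(-85°): θ ← 0° -85° = -85°
rotate_crank_by(-42°): θ ← -85° -42° = -127°
rotate_crank_by(-60°): θ ← -127° -60° = -187°
rotate_crank_by(+21°): θ ← -187° +21° = -166°
rotate_crank_by(+54°): θ ← -166° +54° = -112°
rotate_crank_by(+25°): θ ← -112° +25° = -87°
rotate_crank_by(+34°): θ ← -87° +34° = -53°
crank pin P = (r cos θ, r sin θ) = (24.674416, -32.744056)
h = r sin θ − e = -32.744056 − 13 = -45.744056
x = r cos θ + √(L² − h²) = 24.674416 + √(9216.0 − 2092.5187) = 24.674416 + 84.400719 = 109.075135

109.0751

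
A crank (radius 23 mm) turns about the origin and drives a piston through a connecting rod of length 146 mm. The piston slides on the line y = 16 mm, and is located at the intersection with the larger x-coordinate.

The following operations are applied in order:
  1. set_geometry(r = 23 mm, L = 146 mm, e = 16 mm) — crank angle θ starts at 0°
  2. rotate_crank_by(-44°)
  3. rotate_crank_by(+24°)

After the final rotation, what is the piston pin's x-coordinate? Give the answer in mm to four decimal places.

set_geometry: r = 23 mm, L = 146 mm, e = 16 mm; θ ← 0°
rotate_crank_by(-44°): θ ← 0° -44° = -44°
rotate_crank_by(+24°): θ ← -44° +24° = -20°
crank pin P = (r cos θ, r sin θ) = (21.612930, -7.866463)
h = r sin θ − e = -7.866463 − 16 = -23.866463
x = r cos θ + √(L² − h²) = 21.612930 + √(21316.0 − 569.6081) = 21.612930 + 144.036079 = 165.649009

165.6490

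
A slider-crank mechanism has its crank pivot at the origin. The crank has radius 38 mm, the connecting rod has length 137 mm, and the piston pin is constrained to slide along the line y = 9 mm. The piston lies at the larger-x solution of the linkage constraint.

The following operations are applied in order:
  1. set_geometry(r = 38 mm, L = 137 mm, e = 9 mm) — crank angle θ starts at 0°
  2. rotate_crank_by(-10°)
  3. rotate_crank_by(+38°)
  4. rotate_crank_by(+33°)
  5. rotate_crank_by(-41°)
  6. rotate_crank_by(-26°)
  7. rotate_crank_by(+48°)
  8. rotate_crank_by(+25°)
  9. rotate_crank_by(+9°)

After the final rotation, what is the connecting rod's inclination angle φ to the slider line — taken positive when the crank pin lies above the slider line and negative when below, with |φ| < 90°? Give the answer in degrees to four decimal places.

11.7382

set_geometry: r = 38 mm, L = 137 mm, e = 9 mm; θ ← 0°
rotate_crank_by(-10°): θ ← 0° -10° = -10°
rotate_crank_by(+38°): θ ← -10° +38° = 28°
rotate_crank_by(+33°): θ ← 28° +33° = 61°
rotate_crank_by(-41°): θ ← 61° -41° = 20°
rotate_crank_by(-26°): θ ← 20° -26° = -6°
rotate_crank_by(+48°): θ ← -6° +48° = 42°
rotate_crank_by(+25°): θ ← 42° +25° = 67°
rotate_crank_by(+9°): θ ← 67° +9° = 76°
crank pin P = (r cos θ, r sin θ) = (9.193032, 36.871238)
h = r sin θ − e = 36.871238 − 9 = 27.871238
sin φ = h / L = 27.871238 / 137 = 0.20343969
φ = arcsin(0.20343969) = 11.738175°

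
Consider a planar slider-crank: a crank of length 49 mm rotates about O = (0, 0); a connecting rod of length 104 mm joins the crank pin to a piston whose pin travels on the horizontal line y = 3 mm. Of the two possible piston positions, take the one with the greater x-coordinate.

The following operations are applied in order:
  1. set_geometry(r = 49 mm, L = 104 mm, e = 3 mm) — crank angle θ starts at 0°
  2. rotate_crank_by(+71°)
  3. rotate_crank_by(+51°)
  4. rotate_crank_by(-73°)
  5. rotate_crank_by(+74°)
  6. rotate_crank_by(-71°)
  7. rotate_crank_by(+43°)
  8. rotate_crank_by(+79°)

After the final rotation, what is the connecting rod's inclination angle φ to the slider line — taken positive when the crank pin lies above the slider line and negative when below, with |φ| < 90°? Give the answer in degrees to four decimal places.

set_geometry: r = 49 mm, L = 104 mm, e = 3 mm; θ ← 0°
rotate_crank_by(+71°): θ ← 0° +71° = 71°
rotate_crank_by(+51°): θ ← 71° +51° = 122°
rotate_crank_by(-73°): θ ← 122° -73° = 49°
rotate_crank_by(+74°): θ ← 49° +74° = 123°
rotate_crank_by(-71°): θ ← 123° -71° = 52°
rotate_crank_by(+43°): θ ← 52° +43° = 95°
rotate_crank_by(+79°): θ ← 95° +79° = 174°
crank pin P = (r cos θ, r sin θ) = (-48.731573, 5.121895)
h = r sin θ − e = 5.121895 − 3 = 2.121895
sin φ = h / L = 2.121895 / 104 = 0.02040283
φ = arcsin(0.02040283) = 1.169077°

1.1691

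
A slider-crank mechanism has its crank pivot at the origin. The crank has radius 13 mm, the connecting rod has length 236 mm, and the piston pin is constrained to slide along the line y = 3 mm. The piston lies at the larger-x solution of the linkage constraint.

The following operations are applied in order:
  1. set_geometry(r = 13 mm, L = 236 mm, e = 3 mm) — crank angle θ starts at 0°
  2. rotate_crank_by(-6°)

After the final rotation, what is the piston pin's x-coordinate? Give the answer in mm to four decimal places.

248.8885

set_geometry: r = 13 mm, L = 236 mm, e = 3 mm; θ ← 0°
rotate_crank_by(-6°): θ ← 0° -6° = -6°
crank pin P = (r cos θ, r sin θ) = (12.928785, -1.358870)
h = r sin θ − e = -1.358870 − 3 = -4.358870
x = r cos θ + √(L² − h²) = 12.928785 + √(55696.0 − 18.9997) = 12.928785 + 235.959743 = 248.888528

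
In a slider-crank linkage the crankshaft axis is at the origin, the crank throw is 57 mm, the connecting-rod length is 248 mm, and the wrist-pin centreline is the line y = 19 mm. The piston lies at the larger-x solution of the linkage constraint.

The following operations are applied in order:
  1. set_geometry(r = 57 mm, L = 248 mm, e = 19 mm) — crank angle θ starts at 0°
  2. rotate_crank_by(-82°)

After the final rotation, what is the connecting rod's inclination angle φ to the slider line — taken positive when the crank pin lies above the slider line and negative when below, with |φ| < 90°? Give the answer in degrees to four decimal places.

-17.7109

set_geometry: r = 57 mm, L = 248 mm, e = 19 mm; θ ← 0°
rotate_crank_by(-82°): θ ← 0° -82° = -82°
crank pin P = (r cos θ, r sin θ) = (7.932867, -56.445280)
h = r sin θ − e = -56.445280 − 19 = -75.445280
sin φ = h / L = -75.445280 / 248 = -0.30421484
φ = arcsin(-0.30421484) = -17.710933°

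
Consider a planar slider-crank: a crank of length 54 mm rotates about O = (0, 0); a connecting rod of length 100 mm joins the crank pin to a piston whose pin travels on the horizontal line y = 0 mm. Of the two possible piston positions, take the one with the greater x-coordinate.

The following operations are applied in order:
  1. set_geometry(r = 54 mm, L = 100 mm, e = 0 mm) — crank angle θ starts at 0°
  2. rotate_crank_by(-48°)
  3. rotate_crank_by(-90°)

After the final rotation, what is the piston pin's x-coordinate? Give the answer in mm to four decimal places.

set_geometry: r = 54 mm, L = 100 mm, e = 0 mm; θ ← 0°
rotate_crank_by(-48°): θ ← 0° -48° = -48°
rotate_crank_by(-90°): θ ← -48° -90° = -138°
crank pin P = (r cos θ, r sin θ) = (-40.129821, -36.133053)
h = r sin θ − e = -36.133053 − 0 = -36.133053
x = r cos θ + √(L² − h²) = -40.129821 + √(10000.0 − 1305.5975) = -40.129821 + 93.243780 = 53.113959

53.1140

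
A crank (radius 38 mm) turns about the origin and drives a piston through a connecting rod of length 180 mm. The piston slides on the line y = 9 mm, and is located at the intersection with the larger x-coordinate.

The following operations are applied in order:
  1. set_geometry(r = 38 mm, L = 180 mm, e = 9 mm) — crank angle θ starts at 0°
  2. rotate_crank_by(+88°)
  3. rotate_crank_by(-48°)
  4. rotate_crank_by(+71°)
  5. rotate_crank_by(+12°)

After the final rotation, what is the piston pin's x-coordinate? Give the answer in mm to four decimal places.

157.8450

set_geometry: r = 38 mm, L = 180 mm, e = 9 mm; θ ← 0°
rotate_crank_by(+88°): θ ← 0° +88° = 88°
rotate_crank_by(-48°): θ ← 88° -48° = 40°
rotate_crank_by(+71°): θ ← 40° +71° = 111°
rotate_crank_by(+12°): θ ← 111° +12° = 123°
crank pin P = (r cos θ, r sin θ) = (-20.696283, 31.869482)
h = r sin θ − e = 31.869482 − 9 = 22.869482
x = r cos θ + √(L² − h²) = -20.696283 + √(32400.0 − 523.0132) = -20.696283 + 178.541275 = 157.844991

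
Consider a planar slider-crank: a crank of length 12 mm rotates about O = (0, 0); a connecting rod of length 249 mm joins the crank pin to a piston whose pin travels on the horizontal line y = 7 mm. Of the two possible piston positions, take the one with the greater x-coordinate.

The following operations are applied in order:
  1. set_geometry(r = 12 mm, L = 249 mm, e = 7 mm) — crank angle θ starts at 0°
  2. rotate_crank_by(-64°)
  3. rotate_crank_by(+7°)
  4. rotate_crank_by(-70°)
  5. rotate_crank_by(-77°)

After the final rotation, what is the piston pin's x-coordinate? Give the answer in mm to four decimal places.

set_geometry: r = 12 mm, L = 249 mm, e = 7 mm; θ ← 0°
rotate_crank_by(-64°): θ ← 0° -64° = -64°
rotate_crank_by(+7°): θ ← -64° +7° = -57°
rotate_crank_by(-70°): θ ← -57° -70° = -127°
rotate_crank_by(-77°): θ ← -127° -77° = -204°
crank pin P = (r cos θ, r sin θ) = (-10.962545, 4.880840)
h = r sin θ − e = 4.880840 − 7 = -2.119160
x = r cos θ + √(L² − h²) = -10.962545 + √(62001.0 − 4.4908) = -10.962545 + 248.990982 = 238.028437

238.0284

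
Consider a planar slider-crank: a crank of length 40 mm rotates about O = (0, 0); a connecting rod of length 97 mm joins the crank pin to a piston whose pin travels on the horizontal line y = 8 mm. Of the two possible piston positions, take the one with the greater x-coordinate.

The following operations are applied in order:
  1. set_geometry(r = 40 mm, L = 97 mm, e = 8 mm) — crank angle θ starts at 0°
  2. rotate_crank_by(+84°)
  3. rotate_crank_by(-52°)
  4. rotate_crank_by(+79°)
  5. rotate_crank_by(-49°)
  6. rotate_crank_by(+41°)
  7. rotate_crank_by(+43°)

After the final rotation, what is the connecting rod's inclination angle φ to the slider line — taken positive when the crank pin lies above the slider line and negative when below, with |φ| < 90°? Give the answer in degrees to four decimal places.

8.5180

set_geometry: r = 40 mm, L = 97 mm, e = 8 mm; θ ← 0°
rotate_crank_by(+84°): θ ← 0° +84° = 84°
rotate_crank_by(-52°): θ ← 84° -52° = 32°
rotate_crank_by(+79°): θ ← 32° +79° = 111°
rotate_crank_by(-49°): θ ← 111° -49° = 62°
rotate_crank_by(+41°): θ ← 62° +41° = 103°
rotate_crank_by(+43°): θ ← 103° +43° = 146°
crank pin P = (r cos θ, r sin θ) = (-33.161503, 22.367716)
h = r sin θ − e = 22.367716 − 8 = 14.367716
sin φ = h / L = 14.367716 / 97 = 0.14812078
φ = arcsin(0.14812078) = 8.518039°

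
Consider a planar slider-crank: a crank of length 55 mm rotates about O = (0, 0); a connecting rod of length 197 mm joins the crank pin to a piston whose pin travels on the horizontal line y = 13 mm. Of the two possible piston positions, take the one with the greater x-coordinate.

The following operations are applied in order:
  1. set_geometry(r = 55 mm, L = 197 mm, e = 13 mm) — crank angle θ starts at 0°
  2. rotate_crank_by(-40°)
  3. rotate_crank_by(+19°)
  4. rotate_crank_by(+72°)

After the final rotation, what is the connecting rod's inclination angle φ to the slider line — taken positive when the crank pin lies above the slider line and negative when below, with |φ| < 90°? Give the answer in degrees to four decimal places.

set_geometry: r = 55 mm, L = 197 mm, e = 13 mm; θ ← 0°
rotate_crank_by(-40°): θ ← 0° -40° = -40°
rotate_crank_by(+19°): θ ← -40° +19° = -21°
rotate_crank_by(+72°): θ ← -21° +72° = 51°
crank pin P = (r cos θ, r sin θ) = (34.612622, 42.743028)
h = r sin θ − e = 42.743028 − 13 = 29.743028
sin φ = h / L = 29.743028 / 197 = 0.15097984
φ = arcsin(0.15097984) = 8.683714°

8.6837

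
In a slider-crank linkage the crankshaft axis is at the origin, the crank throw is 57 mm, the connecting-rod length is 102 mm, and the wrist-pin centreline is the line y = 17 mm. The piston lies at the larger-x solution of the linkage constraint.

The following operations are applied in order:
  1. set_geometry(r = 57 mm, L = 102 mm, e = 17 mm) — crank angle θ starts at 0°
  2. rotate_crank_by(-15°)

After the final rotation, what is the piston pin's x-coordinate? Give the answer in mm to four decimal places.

151.9895

set_geometry: r = 57 mm, L = 102 mm, e = 17 mm; θ ← 0°
rotate_crank_by(-15°): θ ← 0° -15° = -15°
crank pin P = (r cos θ, r sin θ) = (55.057772, -14.752686)
h = r sin θ − e = -14.752686 − 17 = -31.752686
x = r cos θ + √(L² − h²) = 55.057772 + √(10404.0 − 1008.2330) = 55.057772 + 96.931764 = 151.989537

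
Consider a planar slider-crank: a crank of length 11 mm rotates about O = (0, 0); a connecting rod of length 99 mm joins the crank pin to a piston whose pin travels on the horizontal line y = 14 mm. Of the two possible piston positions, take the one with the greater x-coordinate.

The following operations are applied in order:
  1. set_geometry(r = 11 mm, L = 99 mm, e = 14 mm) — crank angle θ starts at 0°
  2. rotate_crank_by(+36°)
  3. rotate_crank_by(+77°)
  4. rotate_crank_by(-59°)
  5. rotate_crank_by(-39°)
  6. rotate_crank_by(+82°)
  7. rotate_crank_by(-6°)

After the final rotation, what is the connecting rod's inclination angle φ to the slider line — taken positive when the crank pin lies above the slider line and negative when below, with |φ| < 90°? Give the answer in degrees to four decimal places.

set_geometry: r = 11 mm, L = 99 mm, e = 14 mm; θ ← 0°
rotate_crank_by(+36°): θ ← 0° +36° = 36°
rotate_crank_by(+77°): θ ← 36° +77° = 113°
rotate_crank_by(-59°): θ ← 113° -59° = 54°
rotate_crank_by(-39°): θ ← 54° -39° = 15°
rotate_crank_by(+82°): θ ← 15° +82° = 97°
rotate_crank_by(-6°): θ ← 97° -6° = 91°
crank pin P = (r cos θ, r sin θ) = (-0.191976, 10.998325)
h = r sin θ − e = 10.998325 − 14 = -3.001675
sin φ = h / L = -3.001675 / 99 = -0.03031995
φ = arcsin(-0.03031995) = -1.737472°

-1.7375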